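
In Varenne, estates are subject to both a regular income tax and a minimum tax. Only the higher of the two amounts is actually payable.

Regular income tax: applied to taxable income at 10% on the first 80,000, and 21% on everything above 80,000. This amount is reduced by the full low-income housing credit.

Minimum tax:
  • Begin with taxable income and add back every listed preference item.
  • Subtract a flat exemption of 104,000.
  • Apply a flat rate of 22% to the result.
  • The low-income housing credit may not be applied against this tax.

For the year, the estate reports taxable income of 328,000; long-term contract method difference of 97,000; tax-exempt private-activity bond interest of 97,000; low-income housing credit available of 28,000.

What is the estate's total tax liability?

Minimum tax:
  Adjusted income: 328,000 + 97,000 + 97,000 = 522,000
  Less exemption 104,000 → base 418,000
  418,000 × 22% = 91,960

Regular income tax:
  80,000 × 10% = 8,000
  248,000 × 21% = 52,080
  → 60,080
  Less low-income housing credit 28,000 → 32,080

91,960 > 32,080, so the minimum tax is the binding amount.

91,960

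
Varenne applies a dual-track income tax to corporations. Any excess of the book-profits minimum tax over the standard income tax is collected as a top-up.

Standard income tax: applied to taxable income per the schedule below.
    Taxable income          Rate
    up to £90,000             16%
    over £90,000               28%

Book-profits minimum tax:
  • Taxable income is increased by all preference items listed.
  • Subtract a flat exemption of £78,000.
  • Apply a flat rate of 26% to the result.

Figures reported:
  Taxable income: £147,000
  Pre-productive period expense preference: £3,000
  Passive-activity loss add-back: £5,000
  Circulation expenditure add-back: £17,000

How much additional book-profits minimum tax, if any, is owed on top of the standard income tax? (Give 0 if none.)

£0

Standard income tax:
  £90,000 × 16% = £14,400
  £57,000 × 28% = £15,960
  → £30,360

Book-profits minimum tax:
  Adjusted income: £147,000 + £3,000 + £5,000 + £17,000 = £172,000
  Less exemption £78,000 → base £94,000
  £94,000 × 26% = £24,440

£24,440 ≤ £30,360, so no add-on is due.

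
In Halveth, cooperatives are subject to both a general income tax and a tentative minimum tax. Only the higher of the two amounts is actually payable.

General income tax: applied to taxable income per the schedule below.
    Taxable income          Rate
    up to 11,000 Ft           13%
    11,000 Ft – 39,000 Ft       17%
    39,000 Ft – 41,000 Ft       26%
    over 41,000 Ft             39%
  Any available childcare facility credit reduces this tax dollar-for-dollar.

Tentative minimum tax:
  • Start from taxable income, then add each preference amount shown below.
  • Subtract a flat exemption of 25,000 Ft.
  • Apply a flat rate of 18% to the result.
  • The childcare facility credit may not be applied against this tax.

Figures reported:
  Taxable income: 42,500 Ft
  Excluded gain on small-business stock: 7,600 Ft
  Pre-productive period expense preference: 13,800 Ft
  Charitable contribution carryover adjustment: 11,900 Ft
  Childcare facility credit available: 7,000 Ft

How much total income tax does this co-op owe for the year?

9,144 Ft

Tentative minimum tax:
  Adjusted income: 42,500 Ft + 7,600 Ft + 13,800 Ft + 11,900 Ft = 75,800 Ft
  Less exemption 25,000 Ft → base 50,800 Ft
  50,800 Ft × 18% = 9,144 Ft

General income tax:
  11,000 Ft × 13% = 1,430 Ft
  28,000 Ft × 17% = 4,760 Ft
  2,000 Ft × 26% = 520 Ft
  1,500 Ft × 39% = 585 Ft
  → 7,295 Ft
  Less childcare facility credit 7,000 Ft → 295 Ft

9,144 Ft > 295 Ft, so the tentative minimum tax is the binding amount.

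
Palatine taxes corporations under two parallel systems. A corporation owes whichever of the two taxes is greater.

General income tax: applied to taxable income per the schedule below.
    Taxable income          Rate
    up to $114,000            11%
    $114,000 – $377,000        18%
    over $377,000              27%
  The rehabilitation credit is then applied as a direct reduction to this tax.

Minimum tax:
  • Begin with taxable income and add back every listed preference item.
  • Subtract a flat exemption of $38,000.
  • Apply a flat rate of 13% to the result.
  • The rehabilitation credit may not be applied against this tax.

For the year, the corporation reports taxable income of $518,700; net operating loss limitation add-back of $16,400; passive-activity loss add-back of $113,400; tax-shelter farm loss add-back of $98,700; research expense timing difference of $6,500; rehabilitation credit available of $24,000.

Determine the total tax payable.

$93,041

General income tax:
  $114,000 × 11% = $12,540
  $263,000 × 18% = $47,340
  $141,700 × 27% = $38,259
  → $98,139
  Less rehabilitation credit $24,000 → $74,139

Minimum tax:
  Adjusted income: $518,700 + $16,400 + $113,400 + $98,700 + $6,500 = $753,700
  Less exemption $38,000 → base $715,700
  $715,700 × 13% = $93,041

$93,041 > $74,139, so the minimum tax is the binding amount.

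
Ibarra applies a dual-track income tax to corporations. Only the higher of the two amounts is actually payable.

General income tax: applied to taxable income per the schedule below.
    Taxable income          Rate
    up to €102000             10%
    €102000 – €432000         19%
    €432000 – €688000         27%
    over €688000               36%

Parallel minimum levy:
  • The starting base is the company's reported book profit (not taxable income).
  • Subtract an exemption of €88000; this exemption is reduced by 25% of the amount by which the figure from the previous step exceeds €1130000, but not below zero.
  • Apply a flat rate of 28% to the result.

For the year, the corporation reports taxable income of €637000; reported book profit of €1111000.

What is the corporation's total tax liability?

General income tax:
  €102000 × 10% = €10200
  €330000 × 19% = €62700
  €205000 × 27% = €55350
  → €128250

Parallel minimum levy:
  Base (reported book profit): €1111000
  Exemption: €1111000 ≤ €1130000, so full €88000 applies
  Base: €1111000 − €88000 = €1023000
  €1023000 × 28% = €286440

€286440 > €128250, so the parallel minimum levy is the binding amount.

€286440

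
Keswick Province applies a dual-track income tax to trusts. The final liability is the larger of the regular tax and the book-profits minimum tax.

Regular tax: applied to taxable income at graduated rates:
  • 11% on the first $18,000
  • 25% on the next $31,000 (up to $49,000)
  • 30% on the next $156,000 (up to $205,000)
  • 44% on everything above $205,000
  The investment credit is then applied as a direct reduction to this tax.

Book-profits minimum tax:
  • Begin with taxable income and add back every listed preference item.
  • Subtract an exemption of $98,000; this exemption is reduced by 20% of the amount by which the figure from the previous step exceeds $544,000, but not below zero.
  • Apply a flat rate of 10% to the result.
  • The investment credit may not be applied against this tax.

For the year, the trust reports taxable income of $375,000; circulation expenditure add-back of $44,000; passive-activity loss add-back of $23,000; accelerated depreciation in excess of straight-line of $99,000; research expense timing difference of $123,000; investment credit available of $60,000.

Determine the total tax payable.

$71,330

Book-profits minimum tax:
  Adjusted income: $375,000 + $44,000 + $23,000 + $99,000 + $123,000 = $664,000
  Exemption: $98,000 − 20% × ($664,000 − $544,000) = $98,000 − $24,000 = $74,000
  Base: $664,000 − $74,000 = $590,000
  $590,000 × 10% = $59,000

Regular tax:
  $18,000 × 11% = $1,980
  $31,000 × 25% = $7,750
  $156,000 × 30% = $46,800
  $170,000 × 44% = $74,800
  → $131,330
  Less investment credit $60,000 → $71,330

$71,330 > $59,000, so the regular tax governs.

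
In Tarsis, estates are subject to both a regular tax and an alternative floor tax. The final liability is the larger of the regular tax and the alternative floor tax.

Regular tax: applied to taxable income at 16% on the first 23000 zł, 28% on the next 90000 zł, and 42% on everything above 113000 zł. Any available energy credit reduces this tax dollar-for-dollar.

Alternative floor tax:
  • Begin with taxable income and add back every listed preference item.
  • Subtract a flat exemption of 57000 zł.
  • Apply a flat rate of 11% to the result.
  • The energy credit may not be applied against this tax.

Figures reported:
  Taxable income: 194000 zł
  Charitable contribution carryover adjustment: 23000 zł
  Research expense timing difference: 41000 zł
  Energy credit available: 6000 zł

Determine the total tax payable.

Alternative floor tax:
  Adjusted income: 194000 zł + 23000 zł + 41000 zł = 258000 zł
  Less exemption 57000 zł → base 201000 zł
  201000 zł × 11% = 22110 zł

Regular tax:
  23000 zł × 16% = 3680 zł
  90000 zł × 28% = 25200 zł
  81000 zł × 42% = 34020 zł
  → 62900 zł
  Less energy credit 6000 zł → 56900 zł

56900 zł > 22110 zł, so the regular tax governs.

56900 zł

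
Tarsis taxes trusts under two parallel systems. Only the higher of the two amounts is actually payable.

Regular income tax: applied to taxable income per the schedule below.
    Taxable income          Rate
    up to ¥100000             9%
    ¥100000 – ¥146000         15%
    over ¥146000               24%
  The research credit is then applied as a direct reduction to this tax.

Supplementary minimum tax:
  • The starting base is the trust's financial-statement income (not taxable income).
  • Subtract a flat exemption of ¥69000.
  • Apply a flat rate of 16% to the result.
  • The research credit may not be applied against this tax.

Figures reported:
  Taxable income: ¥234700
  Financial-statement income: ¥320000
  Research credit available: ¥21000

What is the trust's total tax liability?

¥40160

Regular income tax:
  ¥100000 × 9% = ¥9000
  ¥46000 × 15% = ¥6900
  ¥88700 × 24% = ¥21288
  → ¥37188
  Less research credit ¥21000 → ¥16188

Supplementary minimum tax:
  Base (financial-statement income): ¥320000
  Less exemption ¥69000 → base ¥251000
  ¥251000 × 16% = ¥40160

¥40160 > ¥16188, so the supplementary minimum tax is the binding amount.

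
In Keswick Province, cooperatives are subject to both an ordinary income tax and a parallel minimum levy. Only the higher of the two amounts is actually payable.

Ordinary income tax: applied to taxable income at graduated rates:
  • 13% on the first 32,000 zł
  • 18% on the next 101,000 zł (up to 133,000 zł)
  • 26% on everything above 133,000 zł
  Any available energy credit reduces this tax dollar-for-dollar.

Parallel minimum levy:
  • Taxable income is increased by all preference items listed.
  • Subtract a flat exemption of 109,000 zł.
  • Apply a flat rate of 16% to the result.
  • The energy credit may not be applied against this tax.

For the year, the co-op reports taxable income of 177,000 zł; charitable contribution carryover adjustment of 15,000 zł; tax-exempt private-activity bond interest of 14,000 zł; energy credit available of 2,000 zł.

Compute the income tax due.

Ordinary income tax:
  32,000 zł × 13% = 4,160 zł
  101,000 zł × 18% = 18,180 zł
  44,000 zł × 26% = 11,440 zł
  → 33,780 zł
  Less energy credit 2,000 zł → 31,780 zł

Parallel minimum levy:
  Adjusted income: 177,000 zł + 15,000 zł + 14,000 zł = 206,000 zł
  Less exemption 109,000 zł → base 97,000 zł
  97,000 zł × 16% = 15,520 zł

31,780 zł > 15,520 zł, so the ordinary income tax governs.

31,780 zł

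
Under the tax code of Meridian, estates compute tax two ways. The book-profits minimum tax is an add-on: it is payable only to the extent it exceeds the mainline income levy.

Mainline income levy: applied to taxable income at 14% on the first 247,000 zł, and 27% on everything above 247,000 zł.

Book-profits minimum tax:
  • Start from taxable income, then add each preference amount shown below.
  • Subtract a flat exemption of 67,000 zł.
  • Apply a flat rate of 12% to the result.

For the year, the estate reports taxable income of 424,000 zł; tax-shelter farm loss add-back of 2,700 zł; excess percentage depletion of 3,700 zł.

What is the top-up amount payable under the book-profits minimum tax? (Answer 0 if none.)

0 zł

Mainline income levy:
  247,000 zł × 14% = 34,580 zł
  177,000 zł × 27% = 47,790 zł
  → 82,370 zł

Book-profits minimum tax:
  Adjusted income: 424,000 zł + 2,700 zł + 3,700 zł = 430,400 zł
  Less exemption 67,000 zł → base 363,400 zł
  363,400 zł × 12% = 43,608 zł

43,608 zł ≤ 82,370 zł, so no add-on is due.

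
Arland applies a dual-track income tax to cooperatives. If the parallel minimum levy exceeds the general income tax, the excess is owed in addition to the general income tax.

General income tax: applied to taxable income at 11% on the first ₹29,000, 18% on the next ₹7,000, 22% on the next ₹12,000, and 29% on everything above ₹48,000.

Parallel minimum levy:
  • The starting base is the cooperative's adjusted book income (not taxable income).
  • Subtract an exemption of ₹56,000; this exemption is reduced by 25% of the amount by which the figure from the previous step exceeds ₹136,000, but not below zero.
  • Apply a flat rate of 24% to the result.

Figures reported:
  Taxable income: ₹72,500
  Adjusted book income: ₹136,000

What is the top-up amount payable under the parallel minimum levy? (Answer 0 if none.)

₹5,005

General income tax:
  ₹29,000 × 11% = ₹3,190
  ₹7,000 × 18% = ₹1,260
  ₹12,000 × 22% = ₹2,640
  ₹24,500 × 29% = ₹7,105
  → ₹14,195

Parallel minimum levy:
  Base (adjusted book income): ₹136,000
  Exemption: ₹136,000 ≤ ₹136,000, so full ₹56,000 applies
  Base: ₹136,000 − ₹56,000 = ₹80,000
  ₹80,000 × 24% = ₹19,200

Excess of parallel minimum levy over general income tax: ₹19,200 − ₹14,195 = ₹5,005.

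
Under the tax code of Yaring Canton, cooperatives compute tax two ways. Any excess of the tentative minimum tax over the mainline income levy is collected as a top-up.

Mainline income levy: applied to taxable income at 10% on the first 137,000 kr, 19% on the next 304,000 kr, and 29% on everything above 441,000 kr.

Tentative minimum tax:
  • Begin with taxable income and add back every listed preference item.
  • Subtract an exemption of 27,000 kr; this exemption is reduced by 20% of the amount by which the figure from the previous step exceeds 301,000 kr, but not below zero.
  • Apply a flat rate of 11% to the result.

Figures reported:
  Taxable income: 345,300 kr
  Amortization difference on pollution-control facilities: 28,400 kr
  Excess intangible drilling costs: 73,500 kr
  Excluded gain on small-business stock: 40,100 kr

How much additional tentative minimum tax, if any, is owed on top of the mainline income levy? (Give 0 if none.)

326 kr

Tentative minimum tax:
  Adjusted income: 345,300 kr + 28,400 kr + 73,500 kr + 40,100 kr = 487,300 kr
  Exemption: 20% × (487,300 kr − 301,000 kr) = 37,260 kr ≥ 27,000 kr, so the exemption is fully phased out
  Base: 487,300 kr − 0 kr = 487,300 kr
  487,300 kr × 11% = 53,603 kr

Mainline income levy:
  137,000 kr × 10% = 13,700 kr
  208,300 kr × 19% = 39,577 kr
  → 53,277 kr

Excess of tentative minimum tax over mainline income levy: 53,603 kr − 53,277 kr = 326 kr.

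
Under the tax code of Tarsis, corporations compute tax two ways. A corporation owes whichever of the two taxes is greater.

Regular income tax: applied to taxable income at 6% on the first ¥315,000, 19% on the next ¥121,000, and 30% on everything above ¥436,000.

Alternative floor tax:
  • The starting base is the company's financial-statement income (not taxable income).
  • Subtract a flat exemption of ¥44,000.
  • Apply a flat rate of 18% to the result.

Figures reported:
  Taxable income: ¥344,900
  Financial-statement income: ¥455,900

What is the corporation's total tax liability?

Alternative floor tax:
  Base (financial-statement income): ¥455,900
  Less exemption ¥44,000 → base ¥411,900
  ¥411,900 × 18% = ¥74,142

Regular income tax:
  ¥315,000 × 6% = ¥18,900
  ¥29,900 × 19% = ¥5,681
  → ¥24,581

¥74,142 > ¥24,581, so the alternative floor tax is the binding amount.

¥74,142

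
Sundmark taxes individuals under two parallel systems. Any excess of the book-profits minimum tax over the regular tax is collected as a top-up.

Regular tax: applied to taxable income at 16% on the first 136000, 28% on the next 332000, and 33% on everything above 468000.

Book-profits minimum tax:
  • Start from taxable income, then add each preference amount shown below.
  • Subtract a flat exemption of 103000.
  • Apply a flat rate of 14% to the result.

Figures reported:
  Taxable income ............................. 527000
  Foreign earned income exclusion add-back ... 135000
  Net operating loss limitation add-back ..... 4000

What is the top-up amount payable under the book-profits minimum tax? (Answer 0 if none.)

0

Regular tax:
  136000 × 16% = 21760
  332000 × 28% = 92960
  59000 × 33% = 19470
  → 134190

Book-profits minimum tax:
  Adjusted income: 527000 + 135000 + 4000 = 666000
  Less exemption 103000 → base 563000
  563000 × 14% = 78820

78820 ≤ 134190, so no add-on is due.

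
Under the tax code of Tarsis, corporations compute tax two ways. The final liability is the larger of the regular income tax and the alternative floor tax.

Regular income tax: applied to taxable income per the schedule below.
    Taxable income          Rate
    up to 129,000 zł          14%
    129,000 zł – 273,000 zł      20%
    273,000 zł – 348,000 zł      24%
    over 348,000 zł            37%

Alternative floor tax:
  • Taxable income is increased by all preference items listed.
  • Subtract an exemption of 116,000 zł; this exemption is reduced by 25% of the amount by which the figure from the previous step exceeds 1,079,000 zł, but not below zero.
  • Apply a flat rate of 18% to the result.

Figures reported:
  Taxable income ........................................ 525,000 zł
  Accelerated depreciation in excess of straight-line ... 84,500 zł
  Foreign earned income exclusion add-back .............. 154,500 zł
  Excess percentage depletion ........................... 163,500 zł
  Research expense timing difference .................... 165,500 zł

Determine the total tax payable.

176,490 zł

Alternative floor tax:
  Adjusted income: 525,000 zł + 84,500 zł + 154,500 zł + 163,500 zł + 165,500 zł = 1,093,000 zł
  Exemption: 116,000 zł − 25% × (1,093,000 zł − 1,079,000 zł) = 116,000 zł − 3,500 zł = 112,500 zł
  Base: 1,093,000 zł − 112,500 zł = 980,500 zł
  980,500 zł × 18% = 176,490 zł

Regular income tax:
  129,000 zł × 14% = 18,060 zł
  144,000 zł × 20% = 28,800 zł
  75,000 zł × 24% = 18,000 zł
  177,000 zł × 37% = 65,490 zł
  → 130,350 zł

176,490 zł > 130,350 zł, so the alternative floor tax is the binding amount.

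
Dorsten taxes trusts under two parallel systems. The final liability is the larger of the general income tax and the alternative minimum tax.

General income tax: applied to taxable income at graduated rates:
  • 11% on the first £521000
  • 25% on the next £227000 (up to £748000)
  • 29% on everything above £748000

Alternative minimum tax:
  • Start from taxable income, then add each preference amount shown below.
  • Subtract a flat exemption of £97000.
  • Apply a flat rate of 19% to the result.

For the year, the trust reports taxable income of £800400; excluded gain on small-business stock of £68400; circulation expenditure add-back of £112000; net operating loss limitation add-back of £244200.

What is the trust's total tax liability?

Alternative minimum tax:
  Adjusted income: £800400 + £68400 + £112000 + £244200 = £1225000
  Less exemption £97000 → base £1128000
  £1128000 × 19% = £214320

General income tax:
  £521000 × 11% = £57310
  £227000 × 25% = £56750
  £52400 × 29% = £15196
  → £129256

£214320 > £129256, so the alternative minimum tax is the binding amount.

£214320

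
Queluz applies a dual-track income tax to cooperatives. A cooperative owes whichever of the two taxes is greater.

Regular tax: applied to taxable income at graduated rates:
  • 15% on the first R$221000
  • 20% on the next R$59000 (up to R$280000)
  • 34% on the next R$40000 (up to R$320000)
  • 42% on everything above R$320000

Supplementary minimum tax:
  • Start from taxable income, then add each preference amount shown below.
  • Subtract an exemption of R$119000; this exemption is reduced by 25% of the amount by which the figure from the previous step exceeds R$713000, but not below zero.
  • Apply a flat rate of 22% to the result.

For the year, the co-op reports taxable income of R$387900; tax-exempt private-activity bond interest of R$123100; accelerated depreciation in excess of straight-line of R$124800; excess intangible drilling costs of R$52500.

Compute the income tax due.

R$125246

Supplementary minimum tax:
  Adjusted income: R$387900 + R$123100 + R$124800 + R$52500 = R$688300
  Exemption: R$688300 ≤ R$713000, so full R$119000 applies
  Base: R$688300 − R$119000 = R$569300
  R$569300 × 22% = R$125246

Regular tax:
  R$221000 × 15% = R$33150
  R$59000 × 20% = R$11800
  R$40000 × 34% = R$13600
  R$67900 × 42% = R$28518
  → R$87068

R$125246 > R$87068, so the supplementary minimum tax is the binding amount.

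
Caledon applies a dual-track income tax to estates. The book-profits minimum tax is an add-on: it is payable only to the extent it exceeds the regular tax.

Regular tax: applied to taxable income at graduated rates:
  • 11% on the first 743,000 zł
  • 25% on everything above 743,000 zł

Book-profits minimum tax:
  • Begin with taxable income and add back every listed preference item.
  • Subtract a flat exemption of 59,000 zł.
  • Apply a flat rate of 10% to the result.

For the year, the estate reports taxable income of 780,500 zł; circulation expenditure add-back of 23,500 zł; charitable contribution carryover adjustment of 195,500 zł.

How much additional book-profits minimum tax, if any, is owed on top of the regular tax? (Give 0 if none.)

Book-profits minimum tax:
  Adjusted income: 780,500 zł + 23,500 zł + 195,500 zł = 999,500 zł
  Less exemption 59,000 zł → base 940,500 zł
  940,500 zł × 10% = 94,050 zł

Regular tax:
  743,000 zł × 11% = 81,730 zł
  37,500 zł × 25% = 9,375 zł
  → 91,105 zł

Excess of book-profits minimum tax over regular tax: 94,050 zł − 91,105 zł = 2,945 zł.

2,945 zł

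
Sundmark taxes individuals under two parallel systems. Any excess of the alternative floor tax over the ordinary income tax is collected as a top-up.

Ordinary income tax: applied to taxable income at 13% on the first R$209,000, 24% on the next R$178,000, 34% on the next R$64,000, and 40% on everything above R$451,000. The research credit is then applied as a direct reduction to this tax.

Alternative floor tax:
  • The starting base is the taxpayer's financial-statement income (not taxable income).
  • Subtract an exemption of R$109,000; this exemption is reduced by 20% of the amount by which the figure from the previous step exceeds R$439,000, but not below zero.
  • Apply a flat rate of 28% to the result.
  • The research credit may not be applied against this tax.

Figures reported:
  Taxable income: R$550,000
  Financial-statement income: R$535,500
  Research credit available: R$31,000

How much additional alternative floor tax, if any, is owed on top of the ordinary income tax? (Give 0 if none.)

R$24,574

Ordinary income tax:
  R$209,000 × 13% = R$27,170
  R$178,000 × 24% = R$42,720
  R$64,000 × 34% = R$21,760
  R$99,000 × 40% = R$39,600
  → R$131,250
  Less research credit R$31,000 → R$100,250

Alternative floor tax:
  Base (financial-statement income): R$535,500
  Exemption: R$109,000 − 20% × (R$535,500 − R$439,000) = R$109,000 − R$19,300 = R$89,700
  Base: R$535,500 − R$89,700 = R$445,800
  R$445,800 × 28% = R$124,824

Excess of alternative floor tax over ordinary income tax: R$124,824 − R$100,250 = R$24,574.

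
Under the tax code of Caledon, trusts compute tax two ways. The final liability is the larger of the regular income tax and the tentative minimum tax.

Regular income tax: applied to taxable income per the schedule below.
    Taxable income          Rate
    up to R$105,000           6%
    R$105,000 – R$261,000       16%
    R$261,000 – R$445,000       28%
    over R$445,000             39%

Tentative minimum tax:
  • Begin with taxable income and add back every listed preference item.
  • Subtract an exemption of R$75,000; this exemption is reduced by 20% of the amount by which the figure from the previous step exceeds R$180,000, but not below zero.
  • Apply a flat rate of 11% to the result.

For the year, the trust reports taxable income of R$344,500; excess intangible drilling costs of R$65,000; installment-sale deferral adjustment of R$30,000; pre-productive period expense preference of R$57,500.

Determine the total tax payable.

R$54,640

Tentative minimum tax:
  Adjusted income: R$344,500 + R$65,000 + R$30,000 + R$57,500 = R$497,000
  Exemption: R$75,000 − 20% × (R$497,000 − R$180,000) = R$75,000 − R$63,400 = R$11,600
  Base: R$497,000 − R$11,600 = R$485,400
  R$485,400 × 11% = R$53,394

Regular income tax:
  R$105,000 × 6% = R$6,300
  R$156,000 × 16% = R$24,960
  R$83,500 × 28% = R$23,380
  → R$54,640

R$54,640 > R$53,394, so the regular income tax governs.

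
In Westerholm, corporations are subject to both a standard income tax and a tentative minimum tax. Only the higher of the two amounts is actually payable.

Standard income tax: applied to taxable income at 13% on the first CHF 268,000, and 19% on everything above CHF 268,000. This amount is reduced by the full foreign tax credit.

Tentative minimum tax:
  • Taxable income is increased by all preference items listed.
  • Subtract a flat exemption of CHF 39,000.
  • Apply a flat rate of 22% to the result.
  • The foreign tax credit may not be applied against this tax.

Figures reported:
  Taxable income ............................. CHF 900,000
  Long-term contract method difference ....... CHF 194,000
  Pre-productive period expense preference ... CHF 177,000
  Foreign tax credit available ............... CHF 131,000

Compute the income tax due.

CHF 271,040

Standard income tax:
  CHF 268,000 × 13% = CHF 34,840
  CHF 632,000 × 19% = CHF 120,080
  → CHF 154,920
  Less foreign tax credit CHF 131,000 → CHF 23,920

Tentative minimum tax:
  Adjusted income: CHF 900,000 + CHF 194,000 + CHF 177,000 = CHF 1,271,000
  Less exemption CHF 39,000 → base CHF 1,232,000
  CHF 1,232,000 × 22% = CHF 271,040

CHF 271,040 > CHF 23,920, so the tentative minimum tax is the binding amount.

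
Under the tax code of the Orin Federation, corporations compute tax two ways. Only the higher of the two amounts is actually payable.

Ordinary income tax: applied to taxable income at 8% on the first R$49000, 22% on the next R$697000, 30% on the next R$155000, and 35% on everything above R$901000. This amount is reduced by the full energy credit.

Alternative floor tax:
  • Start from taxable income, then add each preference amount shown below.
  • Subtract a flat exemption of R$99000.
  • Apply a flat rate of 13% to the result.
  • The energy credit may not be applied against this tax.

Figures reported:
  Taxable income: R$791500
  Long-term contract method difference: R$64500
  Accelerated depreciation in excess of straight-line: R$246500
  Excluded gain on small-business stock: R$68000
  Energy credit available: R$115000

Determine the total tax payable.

Ordinary income tax:
  R$49000 × 8% = R$3920
  R$697000 × 22% = R$153340
  R$45500 × 30% = R$13650
  → R$170910
  Less energy credit R$115000 → R$55910

Alternative floor tax:
  Adjusted income: R$791500 + R$64500 + R$246500 + R$68000 = R$1170500
  Less exemption R$99000 → base R$1071500
  R$1071500 × 13% = R$139295

R$139295 > R$55910, so the alternative floor tax is the binding amount.

R$139295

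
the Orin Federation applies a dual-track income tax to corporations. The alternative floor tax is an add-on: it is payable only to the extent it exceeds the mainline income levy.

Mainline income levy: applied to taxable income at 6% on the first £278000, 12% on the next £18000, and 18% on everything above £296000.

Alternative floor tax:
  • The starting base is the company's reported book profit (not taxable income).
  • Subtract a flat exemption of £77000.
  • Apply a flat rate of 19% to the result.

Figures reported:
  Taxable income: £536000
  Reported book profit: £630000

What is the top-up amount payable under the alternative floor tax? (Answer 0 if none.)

Mainline income levy:
  £278000 × 6% = £16680
  £18000 × 12% = £2160
  £240000 × 18% = £43200
  → £62040

Alternative floor tax:
  Base (reported book profit): £630000
  Less exemption £77000 → base £553000
  £553000 × 19% = £105070

Excess of alternative floor tax over mainline income levy: £105070 − £62040 = £43030.

£43030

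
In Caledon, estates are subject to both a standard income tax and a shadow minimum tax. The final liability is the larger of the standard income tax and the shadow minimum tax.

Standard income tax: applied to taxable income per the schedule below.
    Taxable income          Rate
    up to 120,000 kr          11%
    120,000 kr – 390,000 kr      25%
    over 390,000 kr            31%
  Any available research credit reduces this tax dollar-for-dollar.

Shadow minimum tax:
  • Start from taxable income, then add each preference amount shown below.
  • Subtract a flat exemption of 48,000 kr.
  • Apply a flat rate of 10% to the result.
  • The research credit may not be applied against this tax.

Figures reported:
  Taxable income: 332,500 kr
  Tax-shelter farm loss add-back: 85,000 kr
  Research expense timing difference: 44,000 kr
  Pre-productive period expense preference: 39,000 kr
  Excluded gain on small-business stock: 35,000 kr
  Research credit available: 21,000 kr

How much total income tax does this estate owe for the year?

48,750 kr

Shadow minimum tax:
  Adjusted income: 332,500 kr + 85,000 kr + 44,000 kr + 39,000 kr + 35,000 kr = 535,500 kr
  Less exemption 48,000 kr → base 487,500 kr
  487,500 kr × 10% = 48,750 kr

Standard income tax:
  120,000 kr × 11% = 13,200 kr
  212,500 kr × 25% = 53,125 kr
  → 66,325 kr
  Less research credit 21,000 kr → 45,325 kr

48,750 kr > 45,325 kr, so the shadow minimum tax is the binding amount.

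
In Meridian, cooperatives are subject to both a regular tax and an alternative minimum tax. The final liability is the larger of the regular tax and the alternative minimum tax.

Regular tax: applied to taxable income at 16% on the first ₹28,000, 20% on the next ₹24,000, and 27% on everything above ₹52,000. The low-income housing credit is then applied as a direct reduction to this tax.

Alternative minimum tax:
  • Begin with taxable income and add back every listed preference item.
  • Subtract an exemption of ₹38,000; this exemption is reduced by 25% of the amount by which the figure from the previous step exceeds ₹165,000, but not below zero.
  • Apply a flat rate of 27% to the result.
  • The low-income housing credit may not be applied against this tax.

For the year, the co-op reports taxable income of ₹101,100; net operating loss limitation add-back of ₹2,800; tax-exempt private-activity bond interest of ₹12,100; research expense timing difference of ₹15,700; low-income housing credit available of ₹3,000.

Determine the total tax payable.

Regular tax:
  ₹28,000 × 16% = ₹4,480
  ₹24,000 × 20% = ₹4,800
  ₹49,100 × 27% = ₹13,257
  → ₹22,537
  Less low-income housing credit ₹3,000 → ₹19,537

Alternative minimum tax:
  Adjusted income: ₹101,100 + ₹2,800 + ₹12,100 + ₹15,700 = ₹131,700
  Exemption: ₹131,700 ≤ ₹165,000, so full ₹38,000 applies
  Base: ₹131,700 − ₹38,000 = ₹93,700
  ₹93,700 × 27% = ₹25,299

₹25,299 > ₹19,537, so the alternative minimum tax is the binding amount.

₹25,299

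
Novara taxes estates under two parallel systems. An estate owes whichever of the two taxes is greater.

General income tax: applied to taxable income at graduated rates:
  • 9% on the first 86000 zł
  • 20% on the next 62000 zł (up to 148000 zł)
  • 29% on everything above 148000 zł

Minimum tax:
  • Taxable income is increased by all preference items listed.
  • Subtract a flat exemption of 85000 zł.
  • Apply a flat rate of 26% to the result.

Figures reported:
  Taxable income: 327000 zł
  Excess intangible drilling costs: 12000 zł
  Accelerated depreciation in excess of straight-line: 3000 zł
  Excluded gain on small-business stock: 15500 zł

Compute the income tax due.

72050 zł

General income tax:
  86000 zł × 9% = 7740 zł
  62000 zł × 20% = 12400 zł
  179000 zł × 29% = 51910 zł
  → 72050 zł

Minimum tax:
  Adjusted income: 327000 zł + 12000 zł + 3000 zł + 15500 zł = 357500 zł
  Less exemption 85000 zł → base 272500 zł
  272500 zł × 26% = 70850 zł

72050 zł > 70850 zł, so the general income tax governs.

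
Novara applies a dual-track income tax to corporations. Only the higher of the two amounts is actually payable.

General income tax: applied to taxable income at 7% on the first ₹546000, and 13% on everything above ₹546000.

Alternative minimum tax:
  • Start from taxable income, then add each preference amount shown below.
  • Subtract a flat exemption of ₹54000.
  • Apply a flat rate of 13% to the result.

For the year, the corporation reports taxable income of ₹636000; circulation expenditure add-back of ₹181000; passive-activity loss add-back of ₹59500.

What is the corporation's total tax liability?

₹106925

General income tax:
  ₹546000 × 7% = ₹38220
  ₹90000 × 13% = ₹11700
  → ₹49920

Alternative minimum tax:
  Adjusted income: ₹636000 + ₹181000 + ₹59500 = ₹876500
  Less exemption ₹54000 → base ₹822500
  ₹822500 × 13% = ₹106925

₹106925 > ₹49920, so the alternative minimum tax is the binding amount.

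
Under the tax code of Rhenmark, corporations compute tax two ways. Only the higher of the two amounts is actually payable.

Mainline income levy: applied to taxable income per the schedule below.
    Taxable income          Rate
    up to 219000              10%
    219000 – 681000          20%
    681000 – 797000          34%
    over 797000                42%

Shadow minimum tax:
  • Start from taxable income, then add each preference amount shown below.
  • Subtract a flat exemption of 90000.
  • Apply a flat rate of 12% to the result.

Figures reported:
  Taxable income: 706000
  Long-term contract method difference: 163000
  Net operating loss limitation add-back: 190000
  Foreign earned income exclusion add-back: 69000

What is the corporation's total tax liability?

124560

Shadow minimum tax:
  Adjusted income: 706000 + 163000 + 190000 + 69000 = 1128000
  Less exemption 90000 → base 1038000
  1038000 × 12% = 124560

Mainline income levy:
  219000 × 10% = 21900
  462000 × 20% = 92400
  25000 × 34% = 8500
  → 122800

124560 > 122800, so the shadow minimum tax is the binding amount.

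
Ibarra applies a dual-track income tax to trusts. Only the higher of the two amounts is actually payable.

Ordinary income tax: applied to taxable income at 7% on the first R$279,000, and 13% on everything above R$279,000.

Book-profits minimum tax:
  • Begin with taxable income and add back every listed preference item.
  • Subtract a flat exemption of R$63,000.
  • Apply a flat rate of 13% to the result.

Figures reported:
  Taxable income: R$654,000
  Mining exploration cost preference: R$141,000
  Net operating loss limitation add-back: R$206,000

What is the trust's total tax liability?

Book-profits minimum tax:
  Adjusted income: R$654,000 + R$141,000 + R$206,000 = R$1,001,000
  Less exemption R$63,000 → base R$938,000
  R$938,000 × 13% = R$121,940

Ordinary income tax:
  R$279,000 × 7% = R$19,530
  R$375,000 × 13% = R$48,750
  → R$68,280

R$121,940 > R$68,280, so the book-profits minimum tax is the binding amount.

R$121,940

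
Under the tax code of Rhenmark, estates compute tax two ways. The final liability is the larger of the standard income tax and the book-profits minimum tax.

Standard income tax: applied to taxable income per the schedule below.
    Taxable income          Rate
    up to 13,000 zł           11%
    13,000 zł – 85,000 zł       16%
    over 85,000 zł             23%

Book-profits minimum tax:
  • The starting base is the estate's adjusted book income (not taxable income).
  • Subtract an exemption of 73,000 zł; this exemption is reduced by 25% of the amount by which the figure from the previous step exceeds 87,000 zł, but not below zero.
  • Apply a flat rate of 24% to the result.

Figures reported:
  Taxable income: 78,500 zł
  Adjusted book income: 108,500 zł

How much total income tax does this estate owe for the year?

Book-profits minimum tax:
  Base (adjusted book income): 108,500 zł
  Exemption: 73,000 zł − 25% × (108,500 zł − 87,000 zł) = 73,000 zł − 5,375 zł = 67,625 zł
  Base: 108,500 zł − 67,625 zł = 40,875 zł
  40,875 zł × 24% = 9,810 zł

Standard income tax:
  13,000 zł × 11% = 1,430 zł
  65,500 zł × 16% = 10,480 zł
  → 11,910 zł

11,910 zł > 9,810 zł, so the standard income tax governs.

11,910 zł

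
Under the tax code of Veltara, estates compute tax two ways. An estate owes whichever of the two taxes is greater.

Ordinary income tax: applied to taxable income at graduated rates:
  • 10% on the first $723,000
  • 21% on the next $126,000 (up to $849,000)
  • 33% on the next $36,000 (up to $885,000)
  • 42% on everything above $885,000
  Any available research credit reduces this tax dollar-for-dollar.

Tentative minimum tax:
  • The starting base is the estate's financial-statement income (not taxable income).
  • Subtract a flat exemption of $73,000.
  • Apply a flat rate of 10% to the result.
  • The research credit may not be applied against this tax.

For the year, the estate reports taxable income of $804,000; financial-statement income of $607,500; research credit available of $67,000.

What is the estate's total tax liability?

Ordinary income tax:
  $723,000 × 10% = $72,300
  $81,000 × 21% = $17,010
  → $89,310
  Less research credit $67,000 → $22,310

Tentative minimum tax:
  Base (financial-statement income): $607,500
  Less exemption $73,000 → base $534,500
  $534,500 × 10% = $53,450

$53,450 > $22,310, so the tentative minimum tax is the binding amount.

$53,450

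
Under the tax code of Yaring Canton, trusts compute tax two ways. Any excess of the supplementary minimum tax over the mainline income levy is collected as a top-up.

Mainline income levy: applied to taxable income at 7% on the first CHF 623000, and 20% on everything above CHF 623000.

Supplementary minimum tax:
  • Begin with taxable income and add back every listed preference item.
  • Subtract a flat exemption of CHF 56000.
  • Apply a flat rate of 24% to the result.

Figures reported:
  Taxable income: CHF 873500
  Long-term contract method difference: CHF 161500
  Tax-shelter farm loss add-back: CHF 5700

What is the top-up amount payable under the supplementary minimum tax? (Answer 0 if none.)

CHF 142618

Supplementary minimum tax:
  Adjusted income: CHF 873500 + CHF 161500 + CHF 5700 = CHF 1040700
  Less exemption CHF 56000 → base CHF 984700
  CHF 984700 × 24% = CHF 236328

Mainline income levy:
  CHF 623000 × 7% = CHF 43610
  CHF 250500 × 20% = CHF 50100
  → CHF 93710

Excess of supplementary minimum tax over mainline income levy: CHF 236328 − CHF 93710 = CHF 142618.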